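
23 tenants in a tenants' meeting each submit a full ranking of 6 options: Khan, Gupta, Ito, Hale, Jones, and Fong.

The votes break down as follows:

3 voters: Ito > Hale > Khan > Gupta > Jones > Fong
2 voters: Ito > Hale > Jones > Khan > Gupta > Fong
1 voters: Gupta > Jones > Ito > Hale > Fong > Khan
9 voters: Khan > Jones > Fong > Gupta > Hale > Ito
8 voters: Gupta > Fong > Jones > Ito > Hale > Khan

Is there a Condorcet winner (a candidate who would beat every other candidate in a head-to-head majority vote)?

Head-to-head results (23 voters total):
Khan vs Gupta: Khan wins 14–9.
Khan vs Ito: Ito wins 14–9.
Khan vs Hale: Hale wins 14–9.
Khan vs Jones: Khan wins 12–11.
Khan vs Fong: Khan wins 14–9.
Gupta vs Ito: Gupta wins 18–5.
Gupta vs Hale: Gupta wins 18–5.
Gupta vs Jones: Gupta wins 12–11.
Gupta vs Fong: Gupta wins 14–9.
Ito vs Hale: Ito wins 14–9.
Ito vs Jones: Jones wins 18–5.
Ito vs Fong: Fong wins 17–6.
Hale vs Jones: Jones wins 18–5.
Hale vs Fong: Fong wins 17–6.
Jones vs Fong: Jones wins 15–8.
No candidate beats all others: Khan beats Gupta beats Ito beats Khan, a majority cycle.

No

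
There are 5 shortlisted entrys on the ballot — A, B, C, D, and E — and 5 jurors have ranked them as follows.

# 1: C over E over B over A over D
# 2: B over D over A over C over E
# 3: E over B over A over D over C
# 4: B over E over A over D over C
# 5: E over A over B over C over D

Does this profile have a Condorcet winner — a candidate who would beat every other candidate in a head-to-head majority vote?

Head-to-head results (5 voters total):
A vs B: B wins 4–1.
A vs C: A wins 4–1.
A vs D: A wins 4–1.
A vs E: E wins 4–1.
B vs C: B wins 4–1.
B vs D: B wins 5–0.
B vs E: E wins 3–2.
C vs D: D wins 3–2.
C vs E: E wins 3–2.
D vs E: E wins 4–1.
E beats each rival — A (4–1), B (3–2), C (3–2), D (4–1) — so E is the Condorcet winner.

Yes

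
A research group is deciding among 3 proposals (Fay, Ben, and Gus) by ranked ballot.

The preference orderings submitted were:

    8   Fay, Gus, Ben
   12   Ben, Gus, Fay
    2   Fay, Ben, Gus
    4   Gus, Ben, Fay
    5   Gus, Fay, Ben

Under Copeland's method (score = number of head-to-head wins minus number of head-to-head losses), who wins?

Gus

Pairwise results:
  Fay vs Ben: Ben wins 16–15.
  Fay vs Gus: Gus wins 21–10.
  Ben vs Gus: Gus wins 17–14.
Copeland scores (wins − losses):
  Fay: 0 − 2 = -2
  Ben: 1 − 1 = 0
  Gus: 2 − 0 = 2
Gus has the best Copeland score.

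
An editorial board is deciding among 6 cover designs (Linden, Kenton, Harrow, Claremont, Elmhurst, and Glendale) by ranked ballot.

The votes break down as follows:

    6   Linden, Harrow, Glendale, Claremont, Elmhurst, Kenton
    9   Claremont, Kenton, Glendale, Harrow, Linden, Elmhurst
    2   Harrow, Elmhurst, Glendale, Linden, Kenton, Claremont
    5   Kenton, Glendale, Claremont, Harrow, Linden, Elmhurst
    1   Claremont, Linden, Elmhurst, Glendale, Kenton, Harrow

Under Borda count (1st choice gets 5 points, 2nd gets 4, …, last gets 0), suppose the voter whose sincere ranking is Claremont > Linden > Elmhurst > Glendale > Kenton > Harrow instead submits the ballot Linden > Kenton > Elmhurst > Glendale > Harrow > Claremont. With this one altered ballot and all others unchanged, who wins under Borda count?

Glendale

Borda totals with the altered ballot: Linden 53, Kenton 67, Harrow 63, Claremont 72, Elmhurst 17, Glendale 73.
The switch changes the winner from Claremont to Glendale.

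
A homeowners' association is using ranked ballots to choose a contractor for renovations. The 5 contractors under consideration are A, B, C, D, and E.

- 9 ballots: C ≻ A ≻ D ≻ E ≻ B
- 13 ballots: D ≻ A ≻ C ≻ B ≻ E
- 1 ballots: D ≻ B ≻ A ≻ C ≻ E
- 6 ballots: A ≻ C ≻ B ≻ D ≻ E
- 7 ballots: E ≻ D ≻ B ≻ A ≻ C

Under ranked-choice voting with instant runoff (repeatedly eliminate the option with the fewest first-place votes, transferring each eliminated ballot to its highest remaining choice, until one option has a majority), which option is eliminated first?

Round 1: D 14, C 9, E 7, A 6, B 0. B has the fewest and is eliminated.
Round 2: D 14, C 9, E 7, A 6. A has the fewest and is eliminated.
Round 3: C 15, D 14, E 7. E has the fewest and is eliminated.
Round 4: D 21, C 15. D has a majority.

B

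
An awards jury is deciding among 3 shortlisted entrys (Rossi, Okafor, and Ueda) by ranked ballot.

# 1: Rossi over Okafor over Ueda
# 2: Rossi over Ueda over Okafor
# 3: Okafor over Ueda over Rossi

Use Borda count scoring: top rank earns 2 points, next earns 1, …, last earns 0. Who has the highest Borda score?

Borda scores:
  Rossi: 2 + 2 + 0 = 4
  Okafor: 1 + 0 + 2 = 3
  Ueda: 0 + 1 + 1 = 2
Rossi has the highest total.

Rossi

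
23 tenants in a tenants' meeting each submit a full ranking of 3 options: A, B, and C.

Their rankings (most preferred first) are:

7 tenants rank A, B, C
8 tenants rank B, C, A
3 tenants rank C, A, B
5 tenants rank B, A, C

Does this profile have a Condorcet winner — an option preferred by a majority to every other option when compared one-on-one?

Yes

Head-to-head results (23 voters total):
A vs B: B wins 13–10.
A vs C: A wins 12–11.
B vs C: B wins 20–3.
B beats each rival — A (13–10), C (20–3) — so B is the Condorcet winner.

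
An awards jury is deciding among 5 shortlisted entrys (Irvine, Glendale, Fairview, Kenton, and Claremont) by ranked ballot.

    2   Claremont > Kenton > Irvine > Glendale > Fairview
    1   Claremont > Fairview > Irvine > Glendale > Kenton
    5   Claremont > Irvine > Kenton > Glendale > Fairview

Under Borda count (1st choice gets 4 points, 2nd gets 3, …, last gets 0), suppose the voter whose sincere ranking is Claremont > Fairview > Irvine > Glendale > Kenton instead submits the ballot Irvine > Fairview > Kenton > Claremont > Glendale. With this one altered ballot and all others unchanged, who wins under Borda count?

Borda totals with the altered ballot: Irvine 23, Glendale 7, Fairview 3, Kenton 18, Claremont 29.
The winner is unchanged: still Claremont.

Claremont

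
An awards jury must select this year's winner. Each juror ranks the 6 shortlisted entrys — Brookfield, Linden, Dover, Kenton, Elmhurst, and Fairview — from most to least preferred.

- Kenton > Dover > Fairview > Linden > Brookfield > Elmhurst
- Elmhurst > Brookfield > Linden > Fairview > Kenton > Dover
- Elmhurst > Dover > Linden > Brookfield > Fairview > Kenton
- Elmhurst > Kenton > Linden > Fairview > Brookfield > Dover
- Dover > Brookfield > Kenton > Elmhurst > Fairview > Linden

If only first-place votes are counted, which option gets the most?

Elmhurst

First-place vote totals:
  Brookfield: 0
  Linden: 0
  Dover: 1
  Kenton: 1
  Elmhurst: 3
  Fairview: 0
Elmhurst has the most first-place votes.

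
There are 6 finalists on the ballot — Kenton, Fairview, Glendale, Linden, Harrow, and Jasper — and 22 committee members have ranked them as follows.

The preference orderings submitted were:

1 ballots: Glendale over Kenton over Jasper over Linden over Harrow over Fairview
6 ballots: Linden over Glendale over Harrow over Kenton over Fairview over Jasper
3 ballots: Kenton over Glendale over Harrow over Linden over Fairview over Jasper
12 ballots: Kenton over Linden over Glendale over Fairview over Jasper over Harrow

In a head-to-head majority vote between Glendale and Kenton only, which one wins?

Ballots ranking Glendale above Kenton: 1+6 = 7.
Ballots ranking Kenton above Glendale: 3+12 = 15.
Kenton wins the head-to-head, 15–7.

Kenton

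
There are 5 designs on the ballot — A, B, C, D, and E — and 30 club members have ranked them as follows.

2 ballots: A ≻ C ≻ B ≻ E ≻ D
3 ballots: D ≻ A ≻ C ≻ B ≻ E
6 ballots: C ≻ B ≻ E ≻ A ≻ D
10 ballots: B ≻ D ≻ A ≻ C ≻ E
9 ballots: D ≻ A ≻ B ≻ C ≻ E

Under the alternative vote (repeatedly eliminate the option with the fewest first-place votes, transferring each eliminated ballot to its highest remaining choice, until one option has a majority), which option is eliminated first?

Round 1: D 12, B 10, C 6, A 2, E 0. E has the fewest and is eliminated.
Round 2: D 12, B 10, C 6, A 2. A has the fewest and is eliminated.
Round 3: D 12, B 10, C 8. C has the fewest and is eliminated.
Round 4: B 18, D 12. B has a majority.

E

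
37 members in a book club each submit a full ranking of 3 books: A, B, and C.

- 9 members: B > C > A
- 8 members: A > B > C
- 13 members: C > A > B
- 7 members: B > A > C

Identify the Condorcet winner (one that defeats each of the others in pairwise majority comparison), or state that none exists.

Head-to-head results (37 voters total):
A vs B: A wins 21–16.
A vs C: C wins 22–15.
B vs C: B wins 24–13.
No candidate beats all others: A beats B beats C beats A, a majority cycle.

There is no Condorcet winner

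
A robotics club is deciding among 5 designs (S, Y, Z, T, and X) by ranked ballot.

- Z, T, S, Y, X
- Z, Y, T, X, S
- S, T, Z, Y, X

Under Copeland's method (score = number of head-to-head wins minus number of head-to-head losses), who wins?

Pairwise results:
  S vs Y: S wins 2–1.
  S vs Z: Z wins 2–1.
  S vs T: T wins 2–1.
  S vs X: S wins 2–1.
  Y vs Z: Z wins 3–0.
  Y vs T: T wins 2–1.
  Y vs X: Y wins 3–0.
  Z vs T: Z wins 2–1.
  Z vs X: Z wins 3–0.
  T vs X: T wins 3–0.
Copeland scores (wins − losses):
  S: 2 − 2 = 0
  Y: 1 − 3 = -2
  Z: 4 − 0 = 4
  T: 3 − 1 = 2
  X: 0 − 4 = -4
Z has the best Copeland score.

Z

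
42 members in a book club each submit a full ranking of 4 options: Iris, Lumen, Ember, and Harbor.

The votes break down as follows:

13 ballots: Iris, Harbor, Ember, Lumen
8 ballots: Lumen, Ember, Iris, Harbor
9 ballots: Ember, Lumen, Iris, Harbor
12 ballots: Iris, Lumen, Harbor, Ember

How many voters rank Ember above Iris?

Ballots ranking Ember above Iris: 8+9 = 17.
Ballots ranking Iris above Ember: 13+12 = 25.
So 17 of 42 voters prefer Ember to Iris.

17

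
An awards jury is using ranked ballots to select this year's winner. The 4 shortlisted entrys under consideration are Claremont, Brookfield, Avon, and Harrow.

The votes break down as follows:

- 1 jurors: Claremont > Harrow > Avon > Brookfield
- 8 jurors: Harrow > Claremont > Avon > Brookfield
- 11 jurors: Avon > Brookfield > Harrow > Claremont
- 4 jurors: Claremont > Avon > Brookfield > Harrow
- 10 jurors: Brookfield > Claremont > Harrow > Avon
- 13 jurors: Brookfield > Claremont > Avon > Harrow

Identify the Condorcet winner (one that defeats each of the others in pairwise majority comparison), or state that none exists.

Head-to-head results (47 voters total):
Claremont vs Brookfield: Brookfield wins 34–13.
Claremont vs Avon: Claremont wins 36–11.
Claremont vs Harrow: Claremont wins 28–19.
Brookfield vs Avon: Avon wins 24–23.
Brookfield vs Harrow: Brookfield wins 38–9.
Avon vs Harrow: Avon wins 28–19.
No candidate beats all others: Claremont beats Avon beats Brookfield beats Claremont, a majority cycle.

There is no Condorcet winner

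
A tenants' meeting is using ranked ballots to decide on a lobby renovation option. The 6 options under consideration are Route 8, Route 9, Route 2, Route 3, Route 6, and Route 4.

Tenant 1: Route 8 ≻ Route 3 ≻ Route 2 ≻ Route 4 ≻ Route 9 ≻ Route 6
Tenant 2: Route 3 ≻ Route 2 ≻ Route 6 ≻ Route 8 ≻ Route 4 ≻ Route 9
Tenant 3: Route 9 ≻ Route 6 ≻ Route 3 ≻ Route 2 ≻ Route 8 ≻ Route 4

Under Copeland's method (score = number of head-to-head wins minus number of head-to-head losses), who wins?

Route 3

Pairwise results:
  Route 8 vs Route 9: Route 8 wins 2–1.
  Route 8 vs Route 2: Route 2 wins 2–1.
  Route 8 vs Route 3: Route 3 wins 2–1.
  Route 8 vs Route 6: Route 6 wins 2–1.
  Route 8 vs Route 4: Route 8 wins 3–0.
  Route 9 vs Route 2: Route 2 wins 2–1.
  Route 9 vs Route 3: Route 3 wins 2–1.
  Route 9 vs Route 6: Route 9 wins 2–1.
  Route 9 vs Route 4: Route 4 wins 2–1.
  Route 2 vs Route 3: Route 3 wins 3–0.
  Route 2 vs Route 6: Route 2 wins 2–1.
  Route 2 vs Route 4: Route 2 wins 3–0.
  Route 3 vs Route 6: Route 3 wins 2–1.
  Route 3 vs Route 4: Route 3 wins 3–0.
  Route 6 vs Route 4: Route 6 wins 2–1.
Copeland scores (wins − losses):
  Route 8: 2 − 3 = -1
  Route 9: 1 − 4 = -3
  Route 2: 4 − 1 = 3
  Route 3: 5 − 0 = 5
  Route 6: 2 − 3 = -1
  Route 4: 1 − 4 = -3
Route 3 has the best Copeland score.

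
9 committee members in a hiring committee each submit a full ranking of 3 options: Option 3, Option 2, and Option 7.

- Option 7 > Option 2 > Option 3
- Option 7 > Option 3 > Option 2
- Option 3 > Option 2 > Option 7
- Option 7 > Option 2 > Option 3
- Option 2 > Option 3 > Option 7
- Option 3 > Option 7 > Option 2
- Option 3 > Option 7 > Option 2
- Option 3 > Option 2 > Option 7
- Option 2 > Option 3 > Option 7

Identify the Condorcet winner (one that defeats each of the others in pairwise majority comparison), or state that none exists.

Option 3

Head-to-head results (9 voters total):
Option 3 vs Option 2: Option 3 wins 5–4.
Option 3 vs Option 7: Option 3 wins 6–3.
Option 2 vs Option 7: Option 7 wins 5–4.
Option 3 beats each rival — Option 2 (5–4), Option 7 (6–3) — so Option 3 is the Condorcet winner.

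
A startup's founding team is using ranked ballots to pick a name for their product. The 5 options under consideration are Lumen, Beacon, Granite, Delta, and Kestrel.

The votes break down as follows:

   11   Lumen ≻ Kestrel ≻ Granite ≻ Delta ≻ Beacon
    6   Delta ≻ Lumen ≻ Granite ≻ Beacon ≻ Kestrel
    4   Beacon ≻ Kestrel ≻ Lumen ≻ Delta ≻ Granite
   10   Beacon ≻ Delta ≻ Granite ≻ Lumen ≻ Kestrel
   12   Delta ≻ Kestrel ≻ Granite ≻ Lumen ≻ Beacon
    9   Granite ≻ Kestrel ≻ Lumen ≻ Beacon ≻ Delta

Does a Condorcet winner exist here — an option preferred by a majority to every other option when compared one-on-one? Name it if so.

Head-to-head results (52 voters total):
Lumen vs Beacon: Lumen wins 38–14.
Lumen vs Granite: Granite wins 31–21.
Lumen vs Delta: Delta wins 28–24.
Lumen vs Kestrel: Lumen wins 27–25.
Beacon vs Granite: Granite wins 38–14.
Beacon vs Delta: Delta wins 29–23.
Beacon vs Kestrel: Kestrel wins 32–20.
Granite vs Delta: Delta wins 32–20.
Granite vs Kestrel: Kestrel wins 27–25.
Delta vs Kestrel: Delta wins 28–24.
Delta beats each rival — Lumen (28–24), Beacon (29–23), Granite (32–20), Kestrel (28–24) — so Delta is the Condorcet winner.

Delta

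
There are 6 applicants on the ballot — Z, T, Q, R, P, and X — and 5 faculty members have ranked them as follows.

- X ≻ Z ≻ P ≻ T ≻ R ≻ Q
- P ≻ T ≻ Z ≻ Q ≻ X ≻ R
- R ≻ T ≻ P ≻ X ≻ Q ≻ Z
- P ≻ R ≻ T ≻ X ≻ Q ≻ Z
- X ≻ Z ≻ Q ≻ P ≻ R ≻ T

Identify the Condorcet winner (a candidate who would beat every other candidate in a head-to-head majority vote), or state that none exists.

P

Head-to-head results (5 voters total):
Z vs T: T wins 3–2.
Z vs Q: Z wins 3–2.
Z vs R: Z wins 3–2.
Z vs P: P wins 3–2.
Z vs X: X wins 4–1.
T vs Q: T wins 4–1.
T vs R: R wins 3–2.
T vs P: P wins 4–1.
T vs X: T wins 3–2.
Q vs R: R wins 3–2.
Q vs P: P wins 4–1.
Q vs X: X wins 4–1.
R vs P: P wins 4–1.
R vs X: X wins 3–2.
P vs X: P wins 3–2.
P beats each rival — Z (3–2), T (4–1), Q (4–1), R (4–1), X (3–2) — so P is the Condorcet winner.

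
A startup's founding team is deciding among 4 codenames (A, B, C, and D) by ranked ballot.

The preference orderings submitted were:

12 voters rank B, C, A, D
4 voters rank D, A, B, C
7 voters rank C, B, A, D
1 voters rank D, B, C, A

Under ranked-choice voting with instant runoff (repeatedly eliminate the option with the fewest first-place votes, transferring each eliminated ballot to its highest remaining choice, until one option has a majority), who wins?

Round 1: B 12, C 7, D 5, A 0. A has the fewest and is eliminated.
Round 2: B 12, C 7, D 5. D has the fewest and is eliminated.
Round 3: B 17, C 7. B has a majority.

B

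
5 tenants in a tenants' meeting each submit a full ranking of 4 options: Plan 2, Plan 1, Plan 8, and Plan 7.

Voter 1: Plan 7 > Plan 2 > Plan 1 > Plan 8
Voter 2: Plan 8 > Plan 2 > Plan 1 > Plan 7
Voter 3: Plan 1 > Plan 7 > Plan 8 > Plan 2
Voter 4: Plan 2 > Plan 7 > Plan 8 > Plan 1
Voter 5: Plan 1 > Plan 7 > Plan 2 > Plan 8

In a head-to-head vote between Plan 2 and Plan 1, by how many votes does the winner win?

Ballots ranking Plan 2 above Plan 1: 3.
Ballots ranking Plan 1 above Plan 2: 2.
Plan 2 wins 3–2, a margin of 1.

1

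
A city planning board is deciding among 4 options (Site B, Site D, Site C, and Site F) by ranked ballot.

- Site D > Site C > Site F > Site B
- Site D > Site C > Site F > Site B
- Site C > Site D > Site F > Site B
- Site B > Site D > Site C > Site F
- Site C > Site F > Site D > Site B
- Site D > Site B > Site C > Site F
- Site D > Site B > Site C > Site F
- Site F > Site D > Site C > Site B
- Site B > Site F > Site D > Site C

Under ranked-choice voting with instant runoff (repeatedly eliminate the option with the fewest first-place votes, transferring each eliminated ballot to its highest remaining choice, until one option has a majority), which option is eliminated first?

Round 1: Site D 4, Site B 2, Site C 2, Site F 1. Site F has the fewest and is eliminated.
Round 2: Site D 5, Site B 2, Site C 2. Site D has a majority.

Site F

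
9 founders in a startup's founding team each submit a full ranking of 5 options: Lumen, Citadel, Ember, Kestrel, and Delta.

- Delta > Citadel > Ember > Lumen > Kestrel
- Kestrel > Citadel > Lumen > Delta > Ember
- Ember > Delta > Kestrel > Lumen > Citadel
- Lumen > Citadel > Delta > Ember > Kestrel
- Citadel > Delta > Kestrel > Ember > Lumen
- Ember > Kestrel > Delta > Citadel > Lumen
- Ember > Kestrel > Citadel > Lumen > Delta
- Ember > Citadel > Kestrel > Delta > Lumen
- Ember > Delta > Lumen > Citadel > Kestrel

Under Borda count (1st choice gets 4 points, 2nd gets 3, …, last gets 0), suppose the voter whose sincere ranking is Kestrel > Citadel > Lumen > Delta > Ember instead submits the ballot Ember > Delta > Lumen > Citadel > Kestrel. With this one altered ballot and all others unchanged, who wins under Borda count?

Borda totals with the altered ballot: Lumen 11, Citadel 18, Ember 28, Kestrel 12, Delta 21.
The winner is unchanged: still Ember.

Ember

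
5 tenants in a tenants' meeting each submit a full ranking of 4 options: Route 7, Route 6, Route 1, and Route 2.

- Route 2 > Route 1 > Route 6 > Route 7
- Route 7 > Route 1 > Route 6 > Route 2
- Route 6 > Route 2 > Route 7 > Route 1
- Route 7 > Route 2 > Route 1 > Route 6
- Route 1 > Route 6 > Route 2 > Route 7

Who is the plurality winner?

Route 7

First-place vote totals:
  Route 7: 2
  Route 6: 1
  Route 1: 1
  Route 2: 1
Route 7 has the most first-place votes.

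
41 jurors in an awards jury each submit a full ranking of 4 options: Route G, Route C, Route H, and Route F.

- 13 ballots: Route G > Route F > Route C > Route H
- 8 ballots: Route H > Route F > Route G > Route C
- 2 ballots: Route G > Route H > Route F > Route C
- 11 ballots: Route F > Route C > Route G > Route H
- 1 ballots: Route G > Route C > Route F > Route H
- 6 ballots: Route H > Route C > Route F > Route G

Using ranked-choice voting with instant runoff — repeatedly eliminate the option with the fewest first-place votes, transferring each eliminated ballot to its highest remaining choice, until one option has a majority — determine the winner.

Round 1: Route G 16, Route H 14, Route F 11, Route C 0. Route C has the fewest and is eliminated.
Round 2: Route G 16, Route H 14, Route F 11. Route F has the fewest and is eliminated.
Round 3: Route G 27, Route H 14. Route G has a majority.

Route G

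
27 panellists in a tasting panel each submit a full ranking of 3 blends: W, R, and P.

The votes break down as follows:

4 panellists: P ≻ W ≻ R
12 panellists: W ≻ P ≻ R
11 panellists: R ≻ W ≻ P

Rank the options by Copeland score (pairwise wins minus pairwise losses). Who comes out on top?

Pairwise results:
  W vs R: W wins 16–11.
  W vs P: W wins 23–4.
  R vs P: P wins 16–11.
Copeland scores (wins − losses):
  W: 2 − 0 = 2
  R: 0 − 2 = -2
  P: 1 − 1 = 0
W has the best Copeland score.

W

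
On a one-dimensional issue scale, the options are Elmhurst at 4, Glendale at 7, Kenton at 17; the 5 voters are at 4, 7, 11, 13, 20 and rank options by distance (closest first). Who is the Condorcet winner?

With single-peaked preferences on a line, the Condorcet winner is the candidate closest to the median voter.
The median voter (position 11) is closest to Glendale at 7.
Check: Glendale vs Elmhurst — voters closer to Glendale: 4 of 5.

Glendale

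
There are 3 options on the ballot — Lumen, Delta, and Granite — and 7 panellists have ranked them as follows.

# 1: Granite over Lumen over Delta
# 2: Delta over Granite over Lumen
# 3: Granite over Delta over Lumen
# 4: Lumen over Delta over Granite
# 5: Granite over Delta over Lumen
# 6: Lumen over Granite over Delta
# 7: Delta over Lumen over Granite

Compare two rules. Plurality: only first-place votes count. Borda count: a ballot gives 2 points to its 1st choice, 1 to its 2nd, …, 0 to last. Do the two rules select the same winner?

Plurality first-place counts: Lumen 2, Delta 2, Granite 3 → Granite.
Borda totals: Lumen 6, Delta 7, Granite 8 → Granite.
The two rules agree on Granite.

Yes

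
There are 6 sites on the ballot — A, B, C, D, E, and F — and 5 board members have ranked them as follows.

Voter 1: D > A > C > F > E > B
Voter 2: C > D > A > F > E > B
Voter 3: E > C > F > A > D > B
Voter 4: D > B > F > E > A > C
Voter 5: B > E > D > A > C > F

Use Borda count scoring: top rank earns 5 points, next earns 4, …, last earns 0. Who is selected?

Borda scores:
  A: 4 + 3 + 2 + 1 + 2 = 12
  B: 0 + 0 + 0 + 4 + 5 = 9
  C: 3 + 5 + 4 + 0 + 1 = 13
  D: 5 + 4 + 1 + 5 + 3 = 18
  E: 1 + 1 + 5 + 2 + 4 = 13
  F: 2 + 2 + 3 + 3 + 0 = 10
D has the highest total.

D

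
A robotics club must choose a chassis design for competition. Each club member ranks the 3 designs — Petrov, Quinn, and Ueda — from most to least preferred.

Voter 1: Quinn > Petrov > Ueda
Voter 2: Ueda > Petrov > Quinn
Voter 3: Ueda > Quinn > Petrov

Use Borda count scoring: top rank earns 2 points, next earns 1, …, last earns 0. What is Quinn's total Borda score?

Borda scores:
  Petrov: 1 + 1 + 0 = 2
  Quinn: 2 + 0 + 1 = 3
  Ueda: 0 + 2 + 2 = 4

3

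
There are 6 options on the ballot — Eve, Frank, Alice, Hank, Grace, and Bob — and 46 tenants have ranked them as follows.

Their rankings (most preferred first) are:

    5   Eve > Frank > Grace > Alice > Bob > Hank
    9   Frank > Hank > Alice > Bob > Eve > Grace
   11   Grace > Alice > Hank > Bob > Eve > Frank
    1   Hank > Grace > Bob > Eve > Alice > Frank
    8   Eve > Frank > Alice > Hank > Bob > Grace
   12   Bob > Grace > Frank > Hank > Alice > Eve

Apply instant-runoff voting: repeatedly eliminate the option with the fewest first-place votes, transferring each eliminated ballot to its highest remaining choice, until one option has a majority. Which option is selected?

Round 1: Eve 13, Bob 12, Grace 11, Frank 9, Hank 1, Alice 0. Alice has the fewest and is eliminated.
Round 2: Eve 13, Bob 12, Grace 11, Frank 9, Hank 1. Hank has the fewest and is eliminated.
Round 3: Eve 13, Grace 12, Bob 12, Frank 9. Frank has the fewest and is eliminated.
Round 4: Bob 21, Eve 13, Grace 12. Grace has the fewest and is eliminated.
Round 5: Bob 33, Eve 13. Bob has a majority.

Bob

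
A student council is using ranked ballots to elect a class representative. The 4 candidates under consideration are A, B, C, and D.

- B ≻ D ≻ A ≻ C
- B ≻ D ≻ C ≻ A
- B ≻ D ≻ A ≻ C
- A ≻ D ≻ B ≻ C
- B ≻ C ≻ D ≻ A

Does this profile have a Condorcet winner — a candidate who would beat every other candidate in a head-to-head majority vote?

Yes

Head-to-head results (5 voters total):
A vs B: B wins 4–1.
A vs C: A wins 3–2.
A vs D: D wins 4–1.
B vs C: B wins 5–0.
B vs D: B wins 4–1.
C vs D: D wins 4–1.
B beats each rival — A (4–1), C (5–0), D (4–1) — so B is the Condorcet winner.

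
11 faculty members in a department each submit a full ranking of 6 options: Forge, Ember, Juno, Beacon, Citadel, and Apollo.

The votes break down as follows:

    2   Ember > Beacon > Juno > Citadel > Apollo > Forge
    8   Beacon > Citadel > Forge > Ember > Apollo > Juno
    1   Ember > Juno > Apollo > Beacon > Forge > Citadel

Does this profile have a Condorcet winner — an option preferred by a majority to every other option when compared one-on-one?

Head-to-head results (11 voters total):
Forge vs Ember: Forge wins 8–3.
Forge vs Juno: Forge wins 8–3.
Forge vs Beacon: Beacon wins 11–0.
Forge vs Citadel: Citadel wins 10–1.
Forge vs Apollo: Forge wins 8–3.
Ember vs Juno: Ember wins 11–0.
Ember vs Beacon: Beacon wins 8–3.
Ember vs Citadel: Citadel wins 8–3.
Ember vs Apollo: Ember wins 11–0.
Juno vs Beacon: Beacon wins 10–1.
Juno vs Citadel: Citadel wins 8–3.
Juno vs Apollo: Apollo wins 8–3.
Beacon vs Citadel: Beacon wins 11–0.
Beacon vs Apollo: Beacon wins 10–1.
Citadel vs Apollo: Citadel wins 10–1.
Beacon beats each rival — Forge (11–0), Ember (8–3), Juno (10–1), Citadel (11–0), Apollo (10–1) — so Beacon is the Condorcet winner.

Yes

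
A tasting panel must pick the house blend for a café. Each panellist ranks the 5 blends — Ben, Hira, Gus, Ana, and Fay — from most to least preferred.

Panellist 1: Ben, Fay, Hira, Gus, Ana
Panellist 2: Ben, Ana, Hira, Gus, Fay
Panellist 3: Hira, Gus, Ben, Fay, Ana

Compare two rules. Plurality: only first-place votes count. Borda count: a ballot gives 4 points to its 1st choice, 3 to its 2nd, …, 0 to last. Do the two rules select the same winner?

Plurality first-place counts: Ben 2, Hira 1, Gus 0, Ana 0, Fay 0 → Ben.
Borda totals: Ben 10, Hira 8, Gus 5, Ana 3, Fay 4 → Ben.
The two rules agree on Ben.

Yes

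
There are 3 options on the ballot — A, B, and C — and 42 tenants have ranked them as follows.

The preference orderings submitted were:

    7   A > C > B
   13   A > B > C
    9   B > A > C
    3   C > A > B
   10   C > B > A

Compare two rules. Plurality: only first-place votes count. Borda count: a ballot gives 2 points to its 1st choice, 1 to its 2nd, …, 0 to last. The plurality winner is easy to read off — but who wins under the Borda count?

Plurality first-place counts: A 20, B 9, C 13 → A.
Borda totals: A 52, B 41, C 33 → A.

A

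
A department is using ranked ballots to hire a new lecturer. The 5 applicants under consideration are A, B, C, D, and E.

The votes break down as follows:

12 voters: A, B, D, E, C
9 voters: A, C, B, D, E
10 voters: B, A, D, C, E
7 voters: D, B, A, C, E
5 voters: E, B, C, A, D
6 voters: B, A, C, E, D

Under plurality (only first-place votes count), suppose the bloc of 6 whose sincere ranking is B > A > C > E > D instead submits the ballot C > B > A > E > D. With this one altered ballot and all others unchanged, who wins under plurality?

First-place totals with the altered ballot: A 21, B 10, C 6, D 7, E 5.
The winner is unchanged: still A.

A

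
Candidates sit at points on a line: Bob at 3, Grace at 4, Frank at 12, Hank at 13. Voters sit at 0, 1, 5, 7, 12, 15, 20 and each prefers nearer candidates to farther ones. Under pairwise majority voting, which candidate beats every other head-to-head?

Grace

With single-peaked preferences on a line, the Condorcet winner is the candidate closest to the median voter.
The median voter (position 7) is closest to Grace at 4.
Check: Grace vs Hank — voters closer to Grace: 4 of 7.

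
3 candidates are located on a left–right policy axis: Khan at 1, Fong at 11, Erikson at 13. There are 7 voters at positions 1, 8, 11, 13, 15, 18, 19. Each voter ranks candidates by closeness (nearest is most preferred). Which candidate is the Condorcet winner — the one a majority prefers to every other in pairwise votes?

With single-peaked preferences on a line, the Condorcet winner is the candidate closest to the median voter.
The median voter (position 13) is closest to Erikson at 13.
Check: Erikson vs Fong — voters closer to Erikson: 4 of 7.

Erikson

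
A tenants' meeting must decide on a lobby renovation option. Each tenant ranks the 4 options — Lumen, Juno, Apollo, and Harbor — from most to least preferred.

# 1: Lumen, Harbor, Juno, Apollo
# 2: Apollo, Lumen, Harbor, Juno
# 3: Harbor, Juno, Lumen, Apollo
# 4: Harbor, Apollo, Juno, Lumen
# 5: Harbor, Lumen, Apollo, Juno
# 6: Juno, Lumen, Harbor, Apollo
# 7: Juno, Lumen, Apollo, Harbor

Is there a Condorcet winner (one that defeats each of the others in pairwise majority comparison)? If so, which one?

No Condorcet winner

Head-to-head results (7 voters total):
Lumen vs Juno: Juno wins 4–3.
Lumen vs Apollo: Lumen wins 5–2.
Lumen vs Harbor: Lumen wins 4–3.
Juno vs Apollo: Juno wins 4–3.
Juno vs Harbor: Harbor wins 5–2.
Apollo vs Harbor: Harbor wins 5–2.
No candidate beats all others: Lumen beats Harbor beats Juno beats Lumen, a majority cycle.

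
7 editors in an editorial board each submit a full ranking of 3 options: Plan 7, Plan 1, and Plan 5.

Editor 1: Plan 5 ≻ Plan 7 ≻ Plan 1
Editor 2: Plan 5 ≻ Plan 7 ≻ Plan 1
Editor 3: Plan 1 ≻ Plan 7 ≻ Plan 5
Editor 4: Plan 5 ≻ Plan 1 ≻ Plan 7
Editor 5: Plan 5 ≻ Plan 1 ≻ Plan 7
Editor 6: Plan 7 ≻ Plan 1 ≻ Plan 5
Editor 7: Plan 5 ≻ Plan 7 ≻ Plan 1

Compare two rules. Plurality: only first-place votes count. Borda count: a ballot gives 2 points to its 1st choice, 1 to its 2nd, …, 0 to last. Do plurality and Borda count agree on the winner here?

Yes

Plurality first-place counts: Plan 7 1, Plan 1 1, Plan 5 5 → Plan 5.
Borda totals: Plan 7 6, Plan 1 5, Plan 5 10 → Plan 5.
The two rules agree on Plan 5.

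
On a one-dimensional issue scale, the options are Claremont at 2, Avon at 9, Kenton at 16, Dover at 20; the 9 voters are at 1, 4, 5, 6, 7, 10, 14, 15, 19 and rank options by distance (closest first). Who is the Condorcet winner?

With single-peaked preferences on a line, the Condorcet winner is the candidate closest to the median voter.
The median voter (position 7) is closest to Avon at 9.
Check: Avon vs Dover — voters closer to Avon: 7 of 9.

Avon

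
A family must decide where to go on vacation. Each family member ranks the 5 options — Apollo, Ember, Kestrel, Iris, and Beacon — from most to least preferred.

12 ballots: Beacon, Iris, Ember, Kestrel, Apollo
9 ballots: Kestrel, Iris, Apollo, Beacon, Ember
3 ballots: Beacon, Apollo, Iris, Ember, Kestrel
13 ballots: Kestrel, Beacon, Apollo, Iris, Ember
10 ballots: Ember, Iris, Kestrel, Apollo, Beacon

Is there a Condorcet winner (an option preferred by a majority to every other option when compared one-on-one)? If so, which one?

None — there is no Condorcet winner

Head-to-head results (47 voters total):
Apollo vs Ember: Apollo wins 25–22.
Apollo vs Kestrel: Kestrel wins 44–3.
Apollo vs Iris: Iris wins 31–16.
Apollo vs Beacon: Beacon wins 28–19.
Ember vs Kestrel: Ember wins 25–22.
Ember vs Iris: Iris wins 37–10.
Ember vs Beacon: Beacon wins 37–10.
Kestrel vs Iris: Iris wins 25–22.
Kestrel vs Beacon: Kestrel wins 32–15.
Iris vs Beacon: Beacon wins 28–19.
No candidate beats all others: Apollo beats Ember beats Kestrel beats Apollo, a majority cycle.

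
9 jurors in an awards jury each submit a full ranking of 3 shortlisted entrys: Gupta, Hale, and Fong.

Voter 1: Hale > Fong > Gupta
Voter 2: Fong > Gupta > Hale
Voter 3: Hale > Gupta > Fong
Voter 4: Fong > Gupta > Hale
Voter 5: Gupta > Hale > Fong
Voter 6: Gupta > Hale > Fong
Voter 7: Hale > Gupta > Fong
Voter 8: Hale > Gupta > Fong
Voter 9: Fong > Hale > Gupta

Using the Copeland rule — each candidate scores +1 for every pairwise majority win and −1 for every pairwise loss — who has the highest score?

Hale

Pairwise results:
  Gupta vs Hale: Hale wins 5–4.
  Gupta vs Fong: Gupta wins 5–4.
  Hale vs Fong: Hale wins 6–3.
Copeland scores (wins − losses):
  Gupta: 1 − 1 = 0
  Hale: 2 − 0 = 2
  Fong: 0 − 2 = -2
Hale has the best Copeland score.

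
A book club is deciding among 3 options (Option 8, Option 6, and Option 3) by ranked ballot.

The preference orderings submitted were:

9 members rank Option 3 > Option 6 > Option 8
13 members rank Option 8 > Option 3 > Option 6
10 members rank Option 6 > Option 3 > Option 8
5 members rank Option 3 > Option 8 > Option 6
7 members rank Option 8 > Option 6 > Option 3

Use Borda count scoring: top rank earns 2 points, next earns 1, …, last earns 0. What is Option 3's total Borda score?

Borda scores:
  Option 8: 9·0 + 13·2 + 10·0 + 5·1 + 7·2 = 45
  Option 6: 9·1 + 13·0 + 10·2 + 5·0 + 7·1 = 36
  Option 3: 9·2 + 13·1 + 10·1 + 5·2 + 7·0 = 51

51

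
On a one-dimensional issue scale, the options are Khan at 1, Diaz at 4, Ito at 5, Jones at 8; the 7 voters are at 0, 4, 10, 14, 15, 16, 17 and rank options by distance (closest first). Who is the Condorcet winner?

Jones

With single-peaked preferences on a line, the Condorcet winner is the candidate closest to the median voter.
The median voter (position 14) is closest to Jones at 8.
Check: Jones vs Diaz — voters closer to Jones: 5 of 7.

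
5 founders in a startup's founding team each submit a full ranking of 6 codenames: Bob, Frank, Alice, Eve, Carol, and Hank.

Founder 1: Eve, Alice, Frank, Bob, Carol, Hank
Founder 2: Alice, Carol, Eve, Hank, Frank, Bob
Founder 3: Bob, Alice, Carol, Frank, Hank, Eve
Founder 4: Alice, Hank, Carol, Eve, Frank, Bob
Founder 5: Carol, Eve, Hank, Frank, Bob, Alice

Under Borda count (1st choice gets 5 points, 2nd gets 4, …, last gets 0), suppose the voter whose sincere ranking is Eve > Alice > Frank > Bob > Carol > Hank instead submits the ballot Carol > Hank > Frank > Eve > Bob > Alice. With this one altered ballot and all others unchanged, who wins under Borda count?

Carol

Borda totals with the altered ballot: Bob 7, Frank 9, Alice 14, Eve 11, Carol 20, Hank 14.
The switch changes the winner from Alice to Carol.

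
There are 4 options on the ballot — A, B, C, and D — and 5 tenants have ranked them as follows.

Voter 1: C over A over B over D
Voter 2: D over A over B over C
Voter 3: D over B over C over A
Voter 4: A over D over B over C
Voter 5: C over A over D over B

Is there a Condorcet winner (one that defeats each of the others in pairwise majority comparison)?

Head-to-head results (5 voters total):
A vs B: A wins 4–1.
A vs C: C wins 3–2.
A vs D: A wins 3–2.
B vs C: B wins 3–2.
B vs D: D wins 4–1.
C vs D: D wins 3–2.
No candidate beats all others: A beats B beats C beats A, a majority cycle.

No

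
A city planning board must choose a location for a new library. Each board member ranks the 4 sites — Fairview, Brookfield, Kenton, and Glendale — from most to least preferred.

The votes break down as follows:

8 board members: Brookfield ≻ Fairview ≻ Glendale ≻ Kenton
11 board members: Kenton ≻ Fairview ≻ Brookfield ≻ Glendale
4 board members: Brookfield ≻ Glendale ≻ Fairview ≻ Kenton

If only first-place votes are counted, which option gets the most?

Brookfield

First-place vote totals:
  Fairview: 0
  Brookfield: 12
  Kenton: 11
  Glendale: 0
Brookfield has the most first-place votes.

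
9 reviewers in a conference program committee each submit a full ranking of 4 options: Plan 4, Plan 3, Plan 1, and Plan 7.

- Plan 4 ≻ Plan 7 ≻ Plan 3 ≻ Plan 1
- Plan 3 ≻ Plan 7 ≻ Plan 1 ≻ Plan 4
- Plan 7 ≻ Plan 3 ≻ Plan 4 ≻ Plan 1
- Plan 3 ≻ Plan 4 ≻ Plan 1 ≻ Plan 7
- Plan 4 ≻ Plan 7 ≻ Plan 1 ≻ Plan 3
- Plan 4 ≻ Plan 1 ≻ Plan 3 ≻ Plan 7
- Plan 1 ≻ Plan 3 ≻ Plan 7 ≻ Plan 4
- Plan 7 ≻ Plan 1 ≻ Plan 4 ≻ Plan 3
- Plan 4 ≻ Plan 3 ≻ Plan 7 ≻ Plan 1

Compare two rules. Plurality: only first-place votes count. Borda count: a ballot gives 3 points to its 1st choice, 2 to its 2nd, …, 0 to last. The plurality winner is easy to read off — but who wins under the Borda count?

Plan 4

Plurality first-place counts: Plan 4 4, Plan 3 2, Plan 1 1, Plan 7 2 → Plan 4.
Borda totals: Plan 4 16, Plan 3 14, Plan 1 10, Plan 7 14 → Plan 4.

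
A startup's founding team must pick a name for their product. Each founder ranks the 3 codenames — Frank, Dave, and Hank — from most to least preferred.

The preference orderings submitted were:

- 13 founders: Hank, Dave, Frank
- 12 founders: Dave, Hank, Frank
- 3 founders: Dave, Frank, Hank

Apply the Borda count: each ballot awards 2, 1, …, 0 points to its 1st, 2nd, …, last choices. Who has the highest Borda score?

Dave

Borda scores:
  Frank: 13·0 + 12·0 + 3·1 = 3
  Dave: 13·1 + 12·2 + 3·2 = 43
  Hank: 13·2 + 12·1 + 3·0 = 38
Dave has the highest total.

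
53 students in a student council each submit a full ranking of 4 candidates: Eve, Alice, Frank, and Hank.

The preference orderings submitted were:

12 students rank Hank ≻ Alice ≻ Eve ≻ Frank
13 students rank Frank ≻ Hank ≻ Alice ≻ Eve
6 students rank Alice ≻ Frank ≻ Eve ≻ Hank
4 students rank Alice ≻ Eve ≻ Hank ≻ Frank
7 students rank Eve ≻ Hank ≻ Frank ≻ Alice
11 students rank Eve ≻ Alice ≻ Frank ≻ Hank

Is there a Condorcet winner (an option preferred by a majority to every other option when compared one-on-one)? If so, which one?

Head-to-head results (53 voters total):
Eve vs Alice: Alice wins 35–18.
Eve vs Frank: Eve wins 34–19.
Eve vs Hank: Eve wins 28–25.
Alice vs Frank: Alice wins 33–20.
Alice vs Hank: Hank wins 32–21.
Frank vs Hank: Frank wins 30–23.
No candidate beats all others: Eve beats Hank beats Alice beats Eve, a majority cycle.

None — there is no Condorcet winner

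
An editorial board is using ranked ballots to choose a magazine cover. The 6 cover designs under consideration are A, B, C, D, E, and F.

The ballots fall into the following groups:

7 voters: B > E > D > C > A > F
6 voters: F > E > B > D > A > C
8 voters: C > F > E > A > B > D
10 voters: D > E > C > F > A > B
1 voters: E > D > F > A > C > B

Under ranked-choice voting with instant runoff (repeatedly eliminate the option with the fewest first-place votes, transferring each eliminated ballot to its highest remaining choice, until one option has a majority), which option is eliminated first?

Round 1: D 10, C 8, B 7, F 6, E 1, A 0. A has the fewest and is eliminated.
Round 2: D 10, C 8, B 7, F 6, E 1. E has the fewest and is eliminated.
Round 3: D 11, C 8, B 7, F 6. F has the fewest and is eliminated.
Round 4: B 13, D 11, C 8. C has the fewest and is eliminated.
Round 5: B 21, D 11. B has a majority.

A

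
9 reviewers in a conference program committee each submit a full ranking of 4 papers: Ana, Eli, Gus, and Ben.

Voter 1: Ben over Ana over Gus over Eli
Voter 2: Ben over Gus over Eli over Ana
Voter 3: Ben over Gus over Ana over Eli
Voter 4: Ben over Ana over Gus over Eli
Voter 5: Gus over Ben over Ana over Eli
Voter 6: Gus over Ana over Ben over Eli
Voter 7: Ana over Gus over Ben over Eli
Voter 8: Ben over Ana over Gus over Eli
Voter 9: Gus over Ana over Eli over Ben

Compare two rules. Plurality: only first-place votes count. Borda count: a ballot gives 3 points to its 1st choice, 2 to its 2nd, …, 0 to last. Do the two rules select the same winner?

Plurality first-place counts: Ana 1, Eli 0, Gus 3, Ben 5 → Ben.
Borda totals: Ana 15, Eli 2, Gus 18, Ben 19 → Ben.
The two rules agree on Ben.

Yes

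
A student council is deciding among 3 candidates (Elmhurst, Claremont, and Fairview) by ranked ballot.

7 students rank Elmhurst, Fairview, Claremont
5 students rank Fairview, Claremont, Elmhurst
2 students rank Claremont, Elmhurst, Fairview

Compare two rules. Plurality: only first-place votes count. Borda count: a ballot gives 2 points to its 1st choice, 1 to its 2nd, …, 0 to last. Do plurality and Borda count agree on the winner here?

Plurality first-place counts: Elmhurst 7, Claremont 2, Fairview 5 → Elmhurst.
Borda totals: Elmhurst 16, Claremont 9, Fairview 17 → Fairview.
The two rules disagree: plurality picks Elmhurst, Borda picks Fairview.

No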